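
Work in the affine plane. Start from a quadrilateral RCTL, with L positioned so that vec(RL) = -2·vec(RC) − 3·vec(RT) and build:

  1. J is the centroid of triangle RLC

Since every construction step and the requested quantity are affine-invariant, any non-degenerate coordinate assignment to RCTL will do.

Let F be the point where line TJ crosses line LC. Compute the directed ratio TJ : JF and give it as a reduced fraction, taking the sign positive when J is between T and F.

Set R = (0, 0), C = (1, 0), T = (0, 1), L = (-2, -3); any affine frame gives the same invariant.
1. J is the centroid of triangle RLC ⇒ J = (-1/3, -1)
line TJ meets LC at F = (-2/5, -7/5)
J = T + t·(F−T) with t = 5/6, so TJ:JF = 5/6:1/6

TJ:JF = 5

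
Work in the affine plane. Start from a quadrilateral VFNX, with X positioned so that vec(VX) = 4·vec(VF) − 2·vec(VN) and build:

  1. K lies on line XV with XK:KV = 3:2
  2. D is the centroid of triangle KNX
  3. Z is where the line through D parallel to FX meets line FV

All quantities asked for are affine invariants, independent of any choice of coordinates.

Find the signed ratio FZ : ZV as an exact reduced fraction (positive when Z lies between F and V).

Set V = (0, 0), F = (1, 0), N = (0, 1), X = (4, -2); any affine frame gives the same invariant.
1. K lies on line XV with XK:KV = 3:2 ⇒ K = (8/5, -4/5)
2. D is the centroid of triangle KNX ⇒ D = (28/15, -3/5)
3. Z is where the line through D parallel to FX meets line FV ⇒ Z = (29/30, 0)
Z = F + t·(V−F) with t = 1/30, so FZ:ZV = t:(1−t) = 1/30:29/30

FZ:ZV = 1/29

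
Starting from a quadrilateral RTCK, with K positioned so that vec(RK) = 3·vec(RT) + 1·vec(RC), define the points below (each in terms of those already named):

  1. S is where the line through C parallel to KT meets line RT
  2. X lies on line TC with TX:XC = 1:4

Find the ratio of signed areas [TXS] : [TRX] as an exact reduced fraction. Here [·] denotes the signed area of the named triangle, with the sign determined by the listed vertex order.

Work in coordinates with R = (0, 0), T = (1, 0), C = (0, 1), K = (3, 1).
1. S is where the line through C parallel to KT meets line RT ⇒ S = (-2, 0)
2. X lies on line TC with TX:XC = 1:4 ⇒ X = (4/5, 1/5)
2·[TXS] = 3/5, 2·[TRX] = -1/5
[TXS]:[TRX] = 3/5:-1/5 = -3

[TXS]:[TRX] = -3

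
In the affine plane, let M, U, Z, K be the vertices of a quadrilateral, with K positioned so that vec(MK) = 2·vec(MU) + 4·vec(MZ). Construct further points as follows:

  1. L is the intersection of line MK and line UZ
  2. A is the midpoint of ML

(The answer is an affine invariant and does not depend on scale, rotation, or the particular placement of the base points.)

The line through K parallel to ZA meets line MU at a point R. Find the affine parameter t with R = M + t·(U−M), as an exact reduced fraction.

Work in coordinates with M = (0, 0), U = (1, 0), Z = (0, 1), K = (2, 4).
1. L is the intersection of line MK and line UZ ⇒ L = (1/3, 2/3)
2. A is the midpoint of ML ⇒ A = (1/6, 1/3)
through K parallel to ZA: direction (1/6, -2/3); meets MU at R = (3, 0)
R = M + t·(U−M) with t = 3

t = 3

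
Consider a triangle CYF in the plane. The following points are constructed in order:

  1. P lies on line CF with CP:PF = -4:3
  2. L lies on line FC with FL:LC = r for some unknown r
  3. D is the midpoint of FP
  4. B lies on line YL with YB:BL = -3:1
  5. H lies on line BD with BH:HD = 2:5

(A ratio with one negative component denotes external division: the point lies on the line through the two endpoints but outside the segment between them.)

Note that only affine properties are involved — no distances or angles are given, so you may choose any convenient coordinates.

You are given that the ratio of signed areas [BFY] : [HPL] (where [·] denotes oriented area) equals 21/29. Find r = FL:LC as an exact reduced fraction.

r = 5/3

Assign C = (0, 0), Y = (1, 0), F = (0, 1) — the answer is frame-independent, so this choice is without loss of generality.
1. P lies on line CF with CP:PF = -4:3 ⇒ P = (0, 4)
2. With FL:LC = r, write λ = r/(r+1) so L = F + λ·(C−F); L is affine-linear in λ
3. D is the midpoint of FP ⇒ D = (0, 5/2)
4. B lies on line YL with YB:BL = -3:1 ⇒ B is an affine combination of earlier points and hence also affine-linear in λ
5. H lies on line BD with BH:HD = 2:5 ⇒ H is an affine combination of earlier points and hence also affine-linear in λ
Every point depending on L is an affine combination of L and λ-independent points, so each such coordinate is linear in λ; the λ² term in each signed area is a multiple of (C−F)×(C−F) = 0, so 2·[BFY] and 2·[HPL] are each linear in λ. Evaluating at λ=0 and λ=1:
  2·[BFY] = -3/2·λ,   2·[HPL] = -5/14·λ − 15/14
So [BFY]:[HPL] = (-3/2·λ) / (-5/14·λ − 15/14). Setting this equal to 21/29:
  -3/2·λ = 21/29·(-5/14·λ − 15/14)  ⇒  λ = 5/8
Then r = λ/(1−λ) = (5/8)/(3/8) = 5/3. Check: with r = 5/3, L = (0, 3/8) and [BFY]:[HPL] = 21/29 as required.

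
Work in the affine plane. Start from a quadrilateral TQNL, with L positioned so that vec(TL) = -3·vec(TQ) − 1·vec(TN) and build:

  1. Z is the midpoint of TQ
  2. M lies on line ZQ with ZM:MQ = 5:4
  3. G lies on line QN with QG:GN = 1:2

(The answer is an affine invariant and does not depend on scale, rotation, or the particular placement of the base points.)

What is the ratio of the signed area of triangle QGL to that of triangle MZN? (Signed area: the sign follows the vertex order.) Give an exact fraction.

[QGL]:[MZN] = -6

Assign T = (0, 0), Q = (1, 0), N = (0, 1), L = (-3, -1) — the answer is frame-independent, so this choice is without loss of generality.
1. Z is the midpoint of TQ ⇒ Z = (1/2, 0)
2. M lies on line ZQ with ZM:MQ = 5:4 ⇒ M = (7/9, 0)
3. G lies on line QN with QG:GN = 1:2 ⇒ G = (2/3, 1/3)
2·[QGL] = 5/3, 2·[MZN] = -5/18
[QGL]:[MZN] = 5/3:-5/18 = -6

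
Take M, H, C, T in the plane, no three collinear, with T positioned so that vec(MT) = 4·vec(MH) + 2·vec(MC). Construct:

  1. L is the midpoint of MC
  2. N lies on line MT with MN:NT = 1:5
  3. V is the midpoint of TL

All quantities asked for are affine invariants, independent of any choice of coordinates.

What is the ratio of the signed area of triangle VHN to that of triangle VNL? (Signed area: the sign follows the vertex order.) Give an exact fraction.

[VHN]:[VNL] = 9/10

Assign M = (0, 0), H = (1, 0), C = (0, 1), T = (4, 2) — the answer is frame-independent, so this choice is without loss of generality.
1. L is the midpoint of MC ⇒ L = (0, 1/2)
2. N lies on line MT with MN:NT = 1:5 ⇒ N = (2/3, 1/3)
3. V is the midpoint of TL ⇒ V = (2, 5/4)
2·[VHN] = -3/4, 2·[VNL] = -5/6
[VHN]:[VNL] = -3/4:-5/6 = 9/10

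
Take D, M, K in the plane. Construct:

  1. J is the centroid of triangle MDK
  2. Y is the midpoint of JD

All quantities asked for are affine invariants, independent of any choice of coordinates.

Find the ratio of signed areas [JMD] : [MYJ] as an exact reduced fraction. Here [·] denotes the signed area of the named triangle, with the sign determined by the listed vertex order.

[JMD]:[MYJ] = 2

Set D = (0, 0), M = (1, 0), K = (0, 1); any affine frame gives the same invariant.
1. J is the centroid of triangle MDK ⇒ J = (1/3, 1/3)
2. Y is the midpoint of JD ⇒ Y = (1/6, 1/6)
2·[JMD] = -1/3, 2·[MYJ] = -1/6
[JMD]:[MYJ] = -1/3:-1/6 = 2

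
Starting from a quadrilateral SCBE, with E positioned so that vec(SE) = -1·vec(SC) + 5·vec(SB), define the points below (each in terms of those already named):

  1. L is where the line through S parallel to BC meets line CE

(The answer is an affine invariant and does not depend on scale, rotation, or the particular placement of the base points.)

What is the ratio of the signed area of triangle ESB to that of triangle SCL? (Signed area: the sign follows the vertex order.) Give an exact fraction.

[ESB]:[SCL] = -3/5

Choose coordinates S = (0, 0), C = (1, 0), B = (0, 1), E = (-1, 5).
1. L is where the line through S parallel to BC meets line CE ⇒ L = (5/3, -5/3)
2·[ESB] = 1, 2·[SCL] = -5/3
[ESB]:[SCL] = 1:-5/3 = -3/5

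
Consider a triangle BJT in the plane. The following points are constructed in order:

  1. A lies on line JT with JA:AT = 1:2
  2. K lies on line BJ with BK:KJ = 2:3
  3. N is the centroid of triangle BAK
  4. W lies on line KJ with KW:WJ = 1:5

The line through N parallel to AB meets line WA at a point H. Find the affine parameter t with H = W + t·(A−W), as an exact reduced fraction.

Set B = (0, 0), J = (1, 0), T = (0, 1); any affine frame gives the same invariant.
1. A lies on line JT with JA:AT = 1:2 ⇒ A = (2/3, 1/3)
2. K lies on line BJ with BK:KJ = 2:3 ⇒ K = (2/5, 0)
3. N is the centroid of triangle BAK ⇒ N = (16/45, 1/9)
4. W lies on line KJ with KW:WJ = 1:5 ⇒ W = (1/2, 0)
through N parallel to AB: direction (-2/3, -1/3); meets WA at H = (28/45, 11/45)
H = W + t·(A−W) with t = 11/15

t = 11/15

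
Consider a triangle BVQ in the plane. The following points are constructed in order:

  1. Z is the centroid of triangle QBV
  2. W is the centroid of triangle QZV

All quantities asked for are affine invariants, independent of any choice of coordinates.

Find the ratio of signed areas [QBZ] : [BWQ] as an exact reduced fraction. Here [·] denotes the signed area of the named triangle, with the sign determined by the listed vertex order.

[QBZ]:[BWQ] = 3/4

Assign B = (0, 0), V = (1, 0), Q = (0, 1) — the answer is frame-independent, so this choice is without loss of generality.
1. Z is the centroid of triangle QBV ⇒ Z = (1/3, 1/3)
2. W is the centroid of triangle QZV ⇒ W = (4/9, 4/9)
2·[QBZ] = 1/3, 2·[BWQ] = 4/9
[QBZ]:[BWQ] = 1/3:4/9 = 3/4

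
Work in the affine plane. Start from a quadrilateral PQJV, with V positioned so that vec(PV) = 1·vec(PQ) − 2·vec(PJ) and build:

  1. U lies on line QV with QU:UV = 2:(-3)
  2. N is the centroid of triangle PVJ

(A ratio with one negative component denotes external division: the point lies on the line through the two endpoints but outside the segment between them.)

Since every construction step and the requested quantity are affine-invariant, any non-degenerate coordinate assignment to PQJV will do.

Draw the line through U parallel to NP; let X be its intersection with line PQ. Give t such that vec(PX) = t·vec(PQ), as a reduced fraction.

t = 5

Choose coordinates P = (0, 0), Q = (1, 0), J = (0, 1), V = (1, -2).
1. U lies on line QV with QU:UV = 2:(-3) ⇒ U = (1, 4)
2. N is the centroid of triangle PVJ ⇒ N = (1/3, -1/3)
through U parallel to NP: direction (-1/3, 1/3); meets PQ at X = (5, 0)
X = P + t·(Q−P) with t = 5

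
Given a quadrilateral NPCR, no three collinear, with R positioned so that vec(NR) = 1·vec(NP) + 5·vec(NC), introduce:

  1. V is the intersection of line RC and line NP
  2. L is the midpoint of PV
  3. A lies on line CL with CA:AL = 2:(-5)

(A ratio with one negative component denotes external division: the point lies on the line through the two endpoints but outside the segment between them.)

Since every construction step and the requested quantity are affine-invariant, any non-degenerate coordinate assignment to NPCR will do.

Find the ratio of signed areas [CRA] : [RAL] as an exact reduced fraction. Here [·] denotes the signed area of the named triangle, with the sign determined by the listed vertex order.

[CRA]:[RAL] = 2/5

Work in coordinates with N = (0, 0), P = (1, 0), C = (0, 1), R = (1, 5).
1. V is the intersection of line RC and line NP ⇒ V = (-1/4, 0)
2. L is the midpoint of PV ⇒ L = (3/8, 0)
3. A lies on line CL with CA:AL = 2:(-5) ⇒ A = (-1/4, 5/3)
2·[CRA] = 5/3, 2·[RAL] = 25/6
[CRA]:[RAL] = 5/3:25/6 = 2/5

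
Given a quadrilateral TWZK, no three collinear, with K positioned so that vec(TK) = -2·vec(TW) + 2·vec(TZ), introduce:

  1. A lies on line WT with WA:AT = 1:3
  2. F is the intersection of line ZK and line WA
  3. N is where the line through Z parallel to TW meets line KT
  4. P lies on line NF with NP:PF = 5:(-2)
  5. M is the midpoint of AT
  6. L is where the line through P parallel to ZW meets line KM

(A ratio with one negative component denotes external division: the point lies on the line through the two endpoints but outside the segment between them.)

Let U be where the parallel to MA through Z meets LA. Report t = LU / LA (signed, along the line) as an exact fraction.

Work in coordinates with T = (0, 0), W = (1, 0), Z = (0, 1), K = (-2, 2).
1. A lies on line WT with WA:AT = 1:3 ⇒ A = (3/4, 0)
2. F is the intersection of line ZK and line WA ⇒ F = (2, 0)
3. N is where the line through Z parallel to TW meets line KT ⇒ N = (-1, 1)
4. P lies on line NF with NP:PF = 5:(-2) ⇒ P = (4, -2/3)
5. M is the midpoint of AT ⇒ M = (3/8, 0)
6. L is where the line through P parallel to ZW meets line KM ⇒ L = (172/9, -142/9)
through Z parallel to MA: direction (3/8, 0); meets LA at U = (-235/568, 1)
U = L + t·(A−L) with t = 151/142

t = 151/142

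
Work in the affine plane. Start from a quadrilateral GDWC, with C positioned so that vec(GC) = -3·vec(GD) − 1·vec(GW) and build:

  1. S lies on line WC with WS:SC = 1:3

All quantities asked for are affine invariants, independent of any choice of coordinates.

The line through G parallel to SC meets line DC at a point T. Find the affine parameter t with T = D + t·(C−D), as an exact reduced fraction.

t = 2/5

Work in coordinates with G = (0, 0), D = (1, 0), W = (0, 1), C = (-3, -1).
1. S lies on line WC with WS:SC = 1:3 ⇒ S = (-3/4, 1/2)
through G parallel to SC: direction (-9/4, -3/2); meets DC at T = (-3/5, -2/5)
T = D + t·(C−D) with t = 2/5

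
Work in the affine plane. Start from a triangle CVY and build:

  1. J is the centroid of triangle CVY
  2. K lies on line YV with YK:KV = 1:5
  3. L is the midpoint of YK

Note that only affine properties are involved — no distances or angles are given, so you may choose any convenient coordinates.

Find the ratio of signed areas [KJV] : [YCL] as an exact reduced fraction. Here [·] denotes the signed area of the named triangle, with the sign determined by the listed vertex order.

Choose coordinates C = (0, 0), V = (1, 0), Y = (0, 1).
1. J is the centroid of triangle CVY ⇒ J = (1/3, 1/3)
2. K lies on line YV with YK:KV = 1:5 ⇒ K = (1/6, 5/6)
3. L is the midpoint of YK ⇒ L = (1/12, 11/12)
2·[KJV] = 5/18, 2·[YCL] = 1/12
[KJV]:[YCL] = 5/18:1/12 = 10/3

[KJV]:[YCL] = 10/3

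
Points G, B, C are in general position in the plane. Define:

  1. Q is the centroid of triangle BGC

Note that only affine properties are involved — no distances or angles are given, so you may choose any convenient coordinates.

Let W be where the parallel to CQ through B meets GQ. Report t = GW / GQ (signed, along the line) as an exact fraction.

t = 2

Set G = (0, 0), B = (1, 0), C = (0, 1); any affine frame gives the same invariant.
1. Q is the centroid of triangle BGC ⇒ Q = (1/3, 1/3)
through B parallel to CQ: direction (1/3, -2/3); meets GQ at W = (2/3, 2/3)
W = G + t·(Q−G) with t = 2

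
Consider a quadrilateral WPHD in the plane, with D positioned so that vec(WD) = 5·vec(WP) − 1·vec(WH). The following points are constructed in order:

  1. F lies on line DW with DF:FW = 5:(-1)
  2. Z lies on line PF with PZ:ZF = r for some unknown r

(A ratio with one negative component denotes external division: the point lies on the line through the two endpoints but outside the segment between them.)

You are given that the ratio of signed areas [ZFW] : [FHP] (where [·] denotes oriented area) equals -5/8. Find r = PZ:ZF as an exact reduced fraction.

Work in coordinates with W = (0, 0), P = (1, 0), H = (0, 1), D = (5, -1).
1. F lies on line DW with DF:FW = 5:(-1) ⇒ F = (-5/4, 1/4)
2. With PZ:ZF = r, write λ = r/(r+1) so Z = P + λ·(F−P); Z is affine-linear in λ
Every point depending on Z is an affine combination of Z and λ-independent points, so each such coordinate is linear in λ; the λ² term in each signed area is a multiple of (F−P)×(F−P) = 0, so 2·[ZFW] and 2·[FHP] are each linear in λ. Evaluating at λ=0 and λ=1:
  2·[ZFW] = -1/4·λ + 1/4,   2·[FHP] = -2
So [ZFW]:[FHP] = (-1/4·λ + 1/4) / (-2). Setting this equal to -5/8:
  -1/4·λ + 1/4 = -5/8·(-2)  ⇒  λ = -4
Then r = λ/(1−λ) = (-4)/(5) = -4/5. Check: with r = -4/5, Z = (10, -1) and [ZFW]:[FHP] = -5/8 as required.

r = -4/5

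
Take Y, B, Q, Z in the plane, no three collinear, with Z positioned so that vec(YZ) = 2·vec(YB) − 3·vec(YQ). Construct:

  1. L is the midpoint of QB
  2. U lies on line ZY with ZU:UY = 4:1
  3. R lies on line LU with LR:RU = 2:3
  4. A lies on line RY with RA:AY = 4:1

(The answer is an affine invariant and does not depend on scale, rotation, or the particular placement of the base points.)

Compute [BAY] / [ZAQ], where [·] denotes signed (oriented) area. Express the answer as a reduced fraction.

[BAY]:[ZAQ] = -1/134

Set Y = (0, 0), B = (1, 0), Q = (0, 1), Z = (2, -3); any affine frame gives the same invariant.
1. L is the midpoint of QB ⇒ L = (1/2, 1/2)
2. U lies on line ZY with ZU:UY = 4:1 ⇒ U = (2/5, -3/5)
3. R lies on line LU with LR:RU = 2:3 ⇒ R = (23/50, 3/50)
4. A lies on line RY with RA:AY = 4:1 ⇒ A = (23/250, 3/250)
2·[BAY] = 3/250, 2·[ZAQ] = -201/125
[BAY]:[ZAQ] = 3/250:-201/125 = -1/134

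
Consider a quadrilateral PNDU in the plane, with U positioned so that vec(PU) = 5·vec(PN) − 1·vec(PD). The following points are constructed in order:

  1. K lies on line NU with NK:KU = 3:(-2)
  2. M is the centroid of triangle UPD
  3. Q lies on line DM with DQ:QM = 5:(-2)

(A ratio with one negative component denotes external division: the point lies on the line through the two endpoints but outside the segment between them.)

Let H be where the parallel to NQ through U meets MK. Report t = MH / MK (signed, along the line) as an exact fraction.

t = 1/5

Choose coordinates P = (0, 0), N = (1, 0), D = (0, 1), U = (5, -1).
1. K lies on line NU with NK:KU = 3:(-2) ⇒ K = (13, -3)
2. M is the centroid of triangle UPD ⇒ M = (5/3, 0)
3. Q lies on line DM with DQ:QM = 5:(-2) ⇒ Q = (25/9, -2/3)
through U parallel to NQ: direction (16/9, -2/3); meets MK at H = (59/15, -3/5)
H = M + t·(K−M) with t = 1/5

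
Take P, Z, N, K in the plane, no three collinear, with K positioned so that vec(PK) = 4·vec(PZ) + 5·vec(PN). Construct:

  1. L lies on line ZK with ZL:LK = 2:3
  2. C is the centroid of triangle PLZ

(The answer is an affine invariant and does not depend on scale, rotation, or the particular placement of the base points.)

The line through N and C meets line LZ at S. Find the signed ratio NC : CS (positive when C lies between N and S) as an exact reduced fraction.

Choose coordinates P = (0, 0), Z = (1, 0), N = (0, 1), K = (4, 5).
1. L lies on line ZK with ZL:LK = 2:3 ⇒ L = (11/5, 2)
2. C is the centroid of triangle PLZ ⇒ C = (16/15, 2/3)
line NC meets LZ at S = (128/95, 11/19)
C = N + t·(S−N) with t = 19/24, so NC:CS = 19/24:5/24

NC:CS = 19/5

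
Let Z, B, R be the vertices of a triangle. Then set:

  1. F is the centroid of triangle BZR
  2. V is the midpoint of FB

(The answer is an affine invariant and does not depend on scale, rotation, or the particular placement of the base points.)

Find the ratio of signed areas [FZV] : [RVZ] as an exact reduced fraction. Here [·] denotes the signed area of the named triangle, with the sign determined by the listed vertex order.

[FZV]:[RVZ] = -1/4

Choose coordinates Z = (0, 0), B = (1, 0), R = (0, 1).
1. F is the centroid of triangle BZR ⇒ F = (1/3, 1/3)
2. V is the midpoint of FB ⇒ V = (2/3, 1/6)
2·[FZV] = 1/6, 2·[RVZ] = -2/3
[FZV]:[RVZ] = 1/6:-2/3 = -1/4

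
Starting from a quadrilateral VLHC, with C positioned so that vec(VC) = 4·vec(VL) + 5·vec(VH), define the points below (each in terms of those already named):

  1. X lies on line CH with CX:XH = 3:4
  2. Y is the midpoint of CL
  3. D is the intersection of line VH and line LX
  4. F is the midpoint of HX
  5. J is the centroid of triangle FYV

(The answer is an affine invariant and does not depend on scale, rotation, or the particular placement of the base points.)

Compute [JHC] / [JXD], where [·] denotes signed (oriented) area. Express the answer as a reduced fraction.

[JHC]:[JXD] = 7/6

Set V = (0, 0), L = (1, 0), H = (0, 1), C = (4, 5); any affine frame gives the same invariant.
1. X lies on line CH with CX:XH = 3:4 ⇒ X = (16/7, 23/7)
2. Y is the midpoint of CL ⇒ Y = (5/2, 5/2)
3. D is the intersection of line VH and line LX ⇒ D = (0, -23/9)
4. F is the midpoint of HX ⇒ F = (8/7, 15/7)
5. J is the centroid of triangle FYV ⇒ J = (17/14, 65/42)
2·[JHC] = -8/3, 2·[JXD] = -16/7
[JHC]:[JXD] = -8/3:-16/7 = 7/6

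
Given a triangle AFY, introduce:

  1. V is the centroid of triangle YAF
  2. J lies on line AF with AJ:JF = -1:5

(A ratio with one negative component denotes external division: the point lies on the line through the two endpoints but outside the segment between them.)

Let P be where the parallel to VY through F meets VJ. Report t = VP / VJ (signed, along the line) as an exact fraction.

t = -2/3

Set A = (0, 0), F = (1, 0), Y = (0, 1); any affine frame gives the same invariant.
1. V is the centroid of triangle YAF ⇒ V = (1/3, 1/3)
2. J lies on line AF with AJ:JF = -1:5 ⇒ J = (-1/4, 0)
through F parallel to VY: direction (-1/3, 2/3); meets VJ at P = (13/18, 5/9)
P = V + t·(J−V) with t = -2/3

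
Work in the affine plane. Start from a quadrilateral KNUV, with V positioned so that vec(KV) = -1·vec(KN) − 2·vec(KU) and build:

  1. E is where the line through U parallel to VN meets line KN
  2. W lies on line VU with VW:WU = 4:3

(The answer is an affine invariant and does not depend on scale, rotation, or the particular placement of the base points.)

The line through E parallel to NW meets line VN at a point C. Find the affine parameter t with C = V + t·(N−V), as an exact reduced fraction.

t = 5/4

Work in coordinates with K = (0, 0), N = (1, 0), U = (0, 1), V = (-1, -2).
1. E is where the line through U parallel to VN meets line KN ⇒ E = (-1, 0)
2. W lies on line VU with VW:WU = 4:3 ⇒ W = (-3/7, -2/7)
through E parallel to NW: direction (-10/7, -2/7); meets VN at C = (3/2, 1/2)
C = V + t·(N−V) with t = 5/4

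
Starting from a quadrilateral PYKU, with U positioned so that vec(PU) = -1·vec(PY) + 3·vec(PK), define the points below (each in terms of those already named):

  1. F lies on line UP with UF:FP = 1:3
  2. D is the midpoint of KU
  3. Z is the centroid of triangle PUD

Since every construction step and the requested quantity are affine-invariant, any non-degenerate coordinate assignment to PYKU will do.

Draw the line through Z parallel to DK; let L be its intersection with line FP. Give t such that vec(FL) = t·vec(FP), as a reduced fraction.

Set P = (0, 0), Y = (1, 0), K = (0, 1), U = (-1, 3); any affine frame gives the same invariant.
1. F lies on line UP with UF:FP = 1:3 ⇒ F = (-3/4, 9/4)
2. D is the midpoint of KU ⇒ D = (-1/2, 2)
3. Z is the centroid of triangle PUD ⇒ Z = (-1/2, 5/3)
through Z parallel to DK: direction (1/2, -1); meets FP at L = (-2/3, 2)
L = F + t·(P−F) with t = 1/9

t = 1/9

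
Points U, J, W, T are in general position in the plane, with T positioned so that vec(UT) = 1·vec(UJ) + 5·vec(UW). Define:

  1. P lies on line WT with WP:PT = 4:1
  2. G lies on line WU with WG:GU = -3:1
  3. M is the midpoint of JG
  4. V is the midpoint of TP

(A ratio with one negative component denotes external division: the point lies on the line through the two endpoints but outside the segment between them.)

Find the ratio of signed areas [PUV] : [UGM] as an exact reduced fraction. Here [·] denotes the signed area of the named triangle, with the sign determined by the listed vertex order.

[PUV]:[UGM] = 2/5

Set U = (0, 0), J = (1, 0), W = (0, 1), T = (1, 5); any affine frame gives the same invariant.
1. P lies on line WT with WP:PT = 4:1 ⇒ P = (4/5, 21/5)
2. G lies on line WU with WG:GU = -3:1 ⇒ G = (0, -1/2)
3. M is the midpoint of JG ⇒ M = (1/2, -1/4)
4. V is the midpoint of TP ⇒ V = (9/10, 23/5)
2·[PUV] = 1/10, 2·[UGM] = 1/4
[PUV]:[UGM] = 1/10:1/4 = 2/5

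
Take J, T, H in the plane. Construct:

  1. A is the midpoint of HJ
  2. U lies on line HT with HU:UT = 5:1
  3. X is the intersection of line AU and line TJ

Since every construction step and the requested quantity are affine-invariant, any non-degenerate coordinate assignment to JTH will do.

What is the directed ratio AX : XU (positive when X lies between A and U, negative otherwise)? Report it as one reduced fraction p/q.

Set J = (0, 0), T = (1, 0), H = (0, 1); any affine frame gives the same invariant.
1. A is the midpoint of HJ ⇒ A = (0, 1/2)
2. U lies on line HT with HU:UT = 5:1 ⇒ U = (5/6, 1/6)
3. X is the intersection of line AU and line TJ ⇒ X = (5/4, 0)
X = A + t·(U−A) with t = 3/2, so AX:XU = t:(1−t) = 3/2:-1/2

AX:XU = -3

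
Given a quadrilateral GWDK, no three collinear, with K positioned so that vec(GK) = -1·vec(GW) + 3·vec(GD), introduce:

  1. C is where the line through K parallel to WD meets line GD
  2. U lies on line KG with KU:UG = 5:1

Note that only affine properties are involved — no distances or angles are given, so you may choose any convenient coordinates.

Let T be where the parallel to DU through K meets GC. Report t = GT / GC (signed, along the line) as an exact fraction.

t = 3

Choose coordinates G = (0, 0), W = (1, 0), D = (0, 1), K = (-1, 3).
1. C is where the line through K parallel to WD meets line GD ⇒ C = (0, 2)
2. U lies on line KG with KU:UG = 5:1 ⇒ U = (-1/6, 1/2)
through K parallel to DU: direction (-1/6, -1/2); meets GC at T = (0, 6)
T = G + t·(C−G) with t = 3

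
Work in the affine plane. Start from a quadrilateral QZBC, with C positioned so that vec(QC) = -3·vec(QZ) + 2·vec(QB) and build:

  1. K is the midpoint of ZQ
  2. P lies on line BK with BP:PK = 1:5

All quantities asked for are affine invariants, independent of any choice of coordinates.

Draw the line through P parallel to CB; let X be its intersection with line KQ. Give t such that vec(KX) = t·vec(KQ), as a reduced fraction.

t = -25/6

Choose coordinates Q = (0, 0), Z = (1, 0), B = (0, 1), C = (-3, 2).
1. K is the midpoint of ZQ ⇒ K = (1/2, 0)
2. P lies on line BK with BP:PK = 1:5 ⇒ P = (1/12, 5/6)
through P parallel to CB: direction (3, -1); meets KQ at X = (31/12, 0)
X = K + t·(Q−K) with t = -25/6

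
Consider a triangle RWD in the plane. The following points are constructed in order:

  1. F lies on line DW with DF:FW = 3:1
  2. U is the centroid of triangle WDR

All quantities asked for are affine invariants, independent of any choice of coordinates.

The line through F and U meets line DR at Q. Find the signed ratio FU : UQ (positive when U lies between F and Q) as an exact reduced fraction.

FU:UQ = 5/4

Assign R = (0, 0), W = (1, 0), D = (0, 1) — the answer is frame-independent, so this choice is without loss of generality.
1. F lies on line DW with DF:FW = 3:1 ⇒ F = (3/4, 1/4)
2. U is the centroid of triangle WDR ⇒ U = (1/3, 1/3)
line FU meets DR at Q = (0, 2/5)
U = F + t·(Q−F) with t = 5/9, so FU:UQ = 5/9:4/9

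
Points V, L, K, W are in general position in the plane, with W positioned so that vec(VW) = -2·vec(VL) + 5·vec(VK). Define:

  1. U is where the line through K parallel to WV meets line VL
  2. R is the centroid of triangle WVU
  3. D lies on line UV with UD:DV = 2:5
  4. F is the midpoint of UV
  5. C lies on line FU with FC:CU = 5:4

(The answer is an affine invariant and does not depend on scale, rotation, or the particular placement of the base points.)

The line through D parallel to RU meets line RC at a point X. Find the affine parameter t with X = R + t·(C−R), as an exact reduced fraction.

Assign V = (0, 0), L = (1, 0), K = (0, 1), W = (-2, 5) — the answer is frame-independent, so this choice is without loss of generality.
1. U is where the line through K parallel to WV meets line VL ⇒ U = (2/5, 0)
2. R is the centroid of triangle WVU ⇒ R = (-8/15, 5/3)
3. D lies on line UV with UD:DV = 2:5 ⇒ D = (2/7, 0)
4. F is the midpoint of UV ⇒ F = (1/5, 0)
5. C lies on line FU with FC:CU = 5:4 ⇒ C = (14/45, 0)
through D parallel to RU: direction (14/15, -5/3); meets RC at X = (58/105, -10/21)
X = R + t·(C−R) with t = 9/7

t = 9/7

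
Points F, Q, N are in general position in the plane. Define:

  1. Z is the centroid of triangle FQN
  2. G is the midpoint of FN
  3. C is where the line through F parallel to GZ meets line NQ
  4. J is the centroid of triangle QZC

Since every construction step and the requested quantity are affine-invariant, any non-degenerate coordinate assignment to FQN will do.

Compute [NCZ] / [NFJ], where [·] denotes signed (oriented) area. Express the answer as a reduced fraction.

Set F = (0, 0), Q = (1, 0), N = (0, 1); any affine frame gives the same invariant.
1. Z is the centroid of triangle FQN ⇒ Z = (1/3, 1/3)
2. G is the midpoint of FN ⇒ G = (0, 1/2)
3. C is where the line through F parallel to GZ meets line NQ ⇒ C = (2, -1)
4. J is the centroid of triangle QZC ⇒ J = (10/9, -2/9)
2·[NCZ] = -2/3, 2·[NFJ] = 10/9
[NCZ]:[NFJ] = -2/3:10/9 = -3/5

[NCZ]:[NFJ] = -3/5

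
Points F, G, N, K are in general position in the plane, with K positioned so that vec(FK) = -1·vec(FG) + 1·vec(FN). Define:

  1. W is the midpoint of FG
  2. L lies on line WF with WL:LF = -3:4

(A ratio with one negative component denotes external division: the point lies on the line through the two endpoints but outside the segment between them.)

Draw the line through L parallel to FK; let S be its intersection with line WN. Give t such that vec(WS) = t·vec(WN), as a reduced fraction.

t = 3

Assign F = (0, 0), G = (1, 0), N = (0, 1), K = (-1, 1) — the answer is frame-independent, so this choice is without loss of generality.
1. W is the midpoint of FG ⇒ W = (1/2, 0)
2. L lies on line WF with WL:LF = -3:4 ⇒ L = (2, 0)
through L parallel to FK: direction (-1, 1); meets WN at S = (-1, 3)
S = W + t·(N−W) with t = 3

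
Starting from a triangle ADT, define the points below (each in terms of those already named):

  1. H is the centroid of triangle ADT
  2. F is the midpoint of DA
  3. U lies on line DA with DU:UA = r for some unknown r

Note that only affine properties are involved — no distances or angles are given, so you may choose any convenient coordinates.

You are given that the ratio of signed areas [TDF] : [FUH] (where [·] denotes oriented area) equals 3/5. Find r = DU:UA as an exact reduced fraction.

Set A = (0, 0), D = (1, 0), T = (0, 1); any affine frame gives the same invariant.
1. H is the centroid of triangle ADT ⇒ H = (1/3, 1/3)
2. F is the midpoint of DA ⇒ F = (1/2, 0)
3. With DU:UA = r, write λ = r/(r+1) so U = D + λ·(A−D); U is affine-linear in λ
Every point depending on U is an affine combination of U and λ-independent points, so each such coordinate is linear in λ; the λ² term in each signed area is a multiple of (A−D)×(A−D) = 0, so 2·[TDF] and 2·[FUH] are each linear in λ. Evaluating at λ=0 and λ=1:
  2·[TDF] = -1/2,   2·[FUH] = -1/3·λ + 1/6
So [TDF]:[FUH] = (-1/2) / (-1/3·λ + 1/6). Setting this equal to 3/5:
  -1/2 = 3/5·(-1/3·λ + 1/6)  ⇒  λ = 3
Then r = λ/(1−λ) = (3)/(-2) = -3/2. Check: with r = -3/2, U = (-2, 0) and [TDF]:[FUH] = 3/5 as required.

r = -3/2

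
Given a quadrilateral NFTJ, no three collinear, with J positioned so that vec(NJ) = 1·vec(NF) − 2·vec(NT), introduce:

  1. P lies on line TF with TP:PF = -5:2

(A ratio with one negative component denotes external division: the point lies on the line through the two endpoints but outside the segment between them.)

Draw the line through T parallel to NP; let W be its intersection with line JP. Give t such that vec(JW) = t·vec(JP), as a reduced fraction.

t = 13/8

Work in coordinates with N = (0, 0), F = (1, 0), T = (0, 1), J = (1, -2).
1. P lies on line TF with TP:PF = -5:2 ⇒ P = (5/3, -2/3)
through T parallel to NP: direction (5/3, -2/3); meets JP at W = (25/12, 1/6)
W = J + t·(P−J) with t = 13/8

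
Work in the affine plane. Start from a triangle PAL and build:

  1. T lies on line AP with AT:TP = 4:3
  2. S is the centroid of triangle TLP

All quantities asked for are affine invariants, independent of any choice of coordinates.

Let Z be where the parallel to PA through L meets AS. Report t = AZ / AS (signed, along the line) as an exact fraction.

t = 3

Set P = (0, 0), A = (1, 0), L = (0, 1); any affine frame gives the same invariant.
1. T lies on line AP with AT:TP = 4:3 ⇒ T = (3/7, 0)
2. S is the centroid of triangle TLP ⇒ S = (1/7, 1/3)
through L parallel to PA: direction (1, 0); meets AS at Z = (-11/7, 1)
Z = A + t·(S−A) with t = 3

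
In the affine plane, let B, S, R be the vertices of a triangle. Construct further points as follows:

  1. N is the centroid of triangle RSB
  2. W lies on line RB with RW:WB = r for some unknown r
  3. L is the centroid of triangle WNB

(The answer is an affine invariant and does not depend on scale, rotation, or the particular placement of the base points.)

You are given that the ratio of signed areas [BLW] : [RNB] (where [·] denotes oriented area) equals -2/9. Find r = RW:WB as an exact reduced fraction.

r = 1/2

Set B = (0, 0), S = (1, 0), R = (0, 1); any affine frame gives the same invariant.
1. N is the centroid of triangle RSB ⇒ N = (1/3, 1/3)
2. With RW:WB = r, write λ = r/(r+1) so W = R + λ·(B−R); W is affine-linear in λ
3. L is the centroid of triangle WNB ⇒ L is an affine combination of earlier points and hence also affine-linear in λ
Every point depending on W is an affine combination of W and λ-independent points, so each such coordinate is linear in λ; the λ² term in each signed area is a multiple of (B−R)×(B−R) = 0, so 2·[BLW] and 2·[RNB] are each linear in λ. Evaluating at λ=0 and λ=1:
  2·[BLW] = -1/9·λ + 1/9,   2·[RNB] = -1/3
So [BLW]:[RNB] = (-1/9·λ + 1/9) / (-1/3). Setting this equal to -2/9:
  -1/9·λ + 1/9 = -2/9·(-1/3)  ⇒  λ = 1/3
Then r = λ/(1−λ) = (1/3)/(2/3) = 1/2. Check: with r = 1/2, W = (0, 2/3) and [BLW]:[RNB] = -2/9 as required.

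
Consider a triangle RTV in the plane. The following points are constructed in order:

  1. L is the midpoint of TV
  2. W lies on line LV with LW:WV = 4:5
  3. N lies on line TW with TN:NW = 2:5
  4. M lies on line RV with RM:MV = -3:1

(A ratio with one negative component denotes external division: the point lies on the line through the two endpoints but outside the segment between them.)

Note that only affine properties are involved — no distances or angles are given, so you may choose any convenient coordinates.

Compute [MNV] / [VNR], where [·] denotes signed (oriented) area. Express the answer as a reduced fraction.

[MNV]:[VNR] = 1/2

Assign R = (0, 0), T = (1, 0), V = (0, 1) — the answer is frame-independent, so this choice is without loss of generality.
1. L is the midpoint of TV ⇒ L = (1/2, 1/2)
2. W lies on line LV with LW:WV = 4:5 ⇒ W = (5/18, 13/18)
3. N lies on line TW with TN:NW = 2:5 ⇒ N = (50/63, 13/63)
4. M lies on line RV with RM:MV = -3:1 ⇒ M = (0, 3/2)
2·[MNV] = -25/63, 2·[VNR] = -50/63
[MNV]:[VNR] = -25/63:-50/63 = 1/2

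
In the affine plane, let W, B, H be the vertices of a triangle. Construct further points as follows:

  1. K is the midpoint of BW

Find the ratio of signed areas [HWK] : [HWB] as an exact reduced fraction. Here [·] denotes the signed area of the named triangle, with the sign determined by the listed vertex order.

[HWK]:[HWB] = 1/2

Assign W = (0, 0), B = (1, 0), H = (0, 1) — the answer is frame-independent, so this choice is without loss of generality.
1. K is the midpoint of BW ⇒ K = (1/2, 0)
2·[HWK] = 1/2, 2·[HWB] = 1
[HWK]:[HWB] = 1/2:1 = 1/2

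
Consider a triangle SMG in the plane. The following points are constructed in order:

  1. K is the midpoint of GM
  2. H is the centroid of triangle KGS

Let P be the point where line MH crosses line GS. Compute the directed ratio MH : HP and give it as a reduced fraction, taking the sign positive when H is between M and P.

MH:HP = 5

Set S = (0, 0), M = (1, 0), G = (0, 1); any affine frame gives the same invariant.
1. K is the midpoint of GM ⇒ K = (1/2, 1/2)
2. H is the centroid of triangle KGS ⇒ H = (1/6, 1/2)
line MH meets GS at P = (0, 3/5)
H = M + t·(P−M) with t = 5/6, so MH:HP = 5/6:1/6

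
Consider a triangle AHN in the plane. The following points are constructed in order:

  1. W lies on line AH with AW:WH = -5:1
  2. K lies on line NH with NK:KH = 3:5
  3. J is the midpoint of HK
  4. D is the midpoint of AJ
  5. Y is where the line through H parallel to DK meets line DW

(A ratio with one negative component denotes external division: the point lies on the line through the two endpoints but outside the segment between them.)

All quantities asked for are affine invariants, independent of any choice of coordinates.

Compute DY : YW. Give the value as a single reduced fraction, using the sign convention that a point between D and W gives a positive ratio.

DY:YW = 8/3

Choose coordinates A = (0, 0), H = (1, 0), N = (0, 1).
1. W lies on line AH with AW:WH = -5:1 ⇒ W = (5/4, 0)
2. K lies on line NH with NK:KH = 3:5 ⇒ K = (3/8, 5/8)
3. J is the midpoint of HK ⇒ J = (11/16, 5/16)
4. D is the midpoint of AJ ⇒ D = (11/32, 5/32)
5. Y is where the line through H parallel to DK meets line DW ⇒ Y = (353/352, 15/352)
Y = D + t·(W−D) with t = 8/11, so DY:YW = t:(1−t) = 8/11:3/11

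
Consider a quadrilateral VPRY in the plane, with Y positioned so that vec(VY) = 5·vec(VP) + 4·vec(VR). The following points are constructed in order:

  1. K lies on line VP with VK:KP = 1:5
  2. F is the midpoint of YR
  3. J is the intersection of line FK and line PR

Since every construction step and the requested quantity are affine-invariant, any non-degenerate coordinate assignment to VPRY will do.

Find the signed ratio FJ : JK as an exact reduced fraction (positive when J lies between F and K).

Work in coordinates with V = (0, 0), P = (1, 0), R = (0, 1), Y = (5, 4).
1. K lies on line VP with VK:KP = 1:5 ⇒ K = (1/6, 0)
2. F is the midpoint of YR ⇒ F = (5/2, 5/2)
3. J is the intersection of line FK and line PR ⇒ J = (33/58, 25/58)
J = F + t·(K−F) with t = 24/29, so FJ:JK = t:(1−t) = 24/29:5/29

FJ:JK = 24/5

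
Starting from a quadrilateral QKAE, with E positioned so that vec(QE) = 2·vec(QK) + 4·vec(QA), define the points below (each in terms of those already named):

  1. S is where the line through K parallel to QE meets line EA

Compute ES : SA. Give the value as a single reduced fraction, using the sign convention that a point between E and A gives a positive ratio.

ES:SA = -2/3

Set Q = (0, 0), K = (1, 0), A = (0, 1), E = (2, 4); any affine frame gives the same invariant.
1. S is where the line through K parallel to QE meets line EA ⇒ S = (6, 10)
S = E + t·(A−E) with t = -2, so ES:SA = t:(1−t) = -2:3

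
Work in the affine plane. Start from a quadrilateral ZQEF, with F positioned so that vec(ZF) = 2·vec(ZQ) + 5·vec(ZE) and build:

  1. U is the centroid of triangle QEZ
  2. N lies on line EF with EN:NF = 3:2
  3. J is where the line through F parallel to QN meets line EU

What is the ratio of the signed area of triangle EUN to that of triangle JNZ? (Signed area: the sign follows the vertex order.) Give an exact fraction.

[EUN]:[JNZ] = 38/189

Choose coordinates Z = (0, 0), Q = (1, 0), E = (0, 1), F = (2, 5).
1. U is the centroid of triangle QEZ ⇒ U = (1/3, 1/3)
2. N lies on line EF with EN:NF = 3:2 ⇒ N = (6/5, 17/5)
3. J is where the line through F parallel to QN meets line EU ⇒ J = (30/19, -41/19)
2·[EUN] = 8/5, 2·[JNZ] = 756/95
[EUN]:[JNZ] = 8/5:756/95 = 38/189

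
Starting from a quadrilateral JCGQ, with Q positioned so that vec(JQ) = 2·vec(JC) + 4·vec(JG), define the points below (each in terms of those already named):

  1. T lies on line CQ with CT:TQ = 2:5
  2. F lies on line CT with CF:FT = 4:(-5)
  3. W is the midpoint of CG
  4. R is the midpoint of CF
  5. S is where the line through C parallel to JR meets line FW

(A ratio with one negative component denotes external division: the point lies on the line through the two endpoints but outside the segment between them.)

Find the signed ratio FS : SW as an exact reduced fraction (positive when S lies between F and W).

FS:SW = -64/13

Set J = (0, 0), C = (1, 0), G = (0, 1), Q = (2, 4); any affine frame gives the same invariant.
1. T lies on line CQ with CT:TQ = 2:5 ⇒ T = (9/7, 8/7)
2. F lies on line CT with CF:FT = 4:(-5) ⇒ F = (-1/7, -32/7)
3. W is the midpoint of CG ⇒ W = (1/2, 1/2)
4. R is the midpoint of CF ⇒ R = (3/7, -16/7)
5. S is where the line through C parallel to JR meets line FW ⇒ S = (79/119, 640/357)
S = F + t·(W−F) with t = 64/51, so FS:SW = t:(1−t) = 64/51:-13/51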